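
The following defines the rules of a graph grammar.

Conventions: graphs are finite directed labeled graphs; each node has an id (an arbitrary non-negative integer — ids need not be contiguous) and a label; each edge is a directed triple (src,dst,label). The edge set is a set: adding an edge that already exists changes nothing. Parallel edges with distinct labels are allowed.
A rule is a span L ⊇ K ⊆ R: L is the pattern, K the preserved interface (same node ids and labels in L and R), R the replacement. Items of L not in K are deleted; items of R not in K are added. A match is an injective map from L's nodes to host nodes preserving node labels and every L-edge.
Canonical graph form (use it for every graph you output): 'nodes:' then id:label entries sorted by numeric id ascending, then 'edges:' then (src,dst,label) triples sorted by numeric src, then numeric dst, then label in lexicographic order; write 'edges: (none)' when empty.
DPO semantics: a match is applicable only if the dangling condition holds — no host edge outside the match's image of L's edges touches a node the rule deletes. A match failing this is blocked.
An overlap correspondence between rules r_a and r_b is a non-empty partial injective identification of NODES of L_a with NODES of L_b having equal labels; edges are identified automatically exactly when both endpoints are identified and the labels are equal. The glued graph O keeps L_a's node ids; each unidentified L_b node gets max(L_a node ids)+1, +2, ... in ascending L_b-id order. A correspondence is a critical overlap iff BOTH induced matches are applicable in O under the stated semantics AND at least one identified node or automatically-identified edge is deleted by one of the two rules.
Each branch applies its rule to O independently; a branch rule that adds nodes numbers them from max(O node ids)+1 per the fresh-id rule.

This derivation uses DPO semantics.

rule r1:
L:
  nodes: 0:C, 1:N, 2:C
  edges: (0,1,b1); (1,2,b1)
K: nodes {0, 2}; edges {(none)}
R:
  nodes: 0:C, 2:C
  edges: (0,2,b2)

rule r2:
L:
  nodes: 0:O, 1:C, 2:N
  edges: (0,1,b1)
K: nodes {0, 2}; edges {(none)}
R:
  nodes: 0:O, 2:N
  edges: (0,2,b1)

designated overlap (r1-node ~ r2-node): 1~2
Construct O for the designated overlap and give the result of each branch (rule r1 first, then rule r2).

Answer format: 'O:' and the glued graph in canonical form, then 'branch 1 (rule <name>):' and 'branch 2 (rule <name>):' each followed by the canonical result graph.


O:
nodes: 0:C, 1:N, 2:C, 3:O, 4:C
edges: (0,1,b1); (1,2,b1); (3,4,b1)
branch 1 (rule r1):
nodes: 0:C, 2:C, 3:O, 4:C
edges: (0,2,b2); (3,4,b1)
branch 2 (rule r2):
nodes: 0:C, 1:N, 2:C, 3:O
edges: (0,1,b1); (1,2,b1); (3,1,b1)


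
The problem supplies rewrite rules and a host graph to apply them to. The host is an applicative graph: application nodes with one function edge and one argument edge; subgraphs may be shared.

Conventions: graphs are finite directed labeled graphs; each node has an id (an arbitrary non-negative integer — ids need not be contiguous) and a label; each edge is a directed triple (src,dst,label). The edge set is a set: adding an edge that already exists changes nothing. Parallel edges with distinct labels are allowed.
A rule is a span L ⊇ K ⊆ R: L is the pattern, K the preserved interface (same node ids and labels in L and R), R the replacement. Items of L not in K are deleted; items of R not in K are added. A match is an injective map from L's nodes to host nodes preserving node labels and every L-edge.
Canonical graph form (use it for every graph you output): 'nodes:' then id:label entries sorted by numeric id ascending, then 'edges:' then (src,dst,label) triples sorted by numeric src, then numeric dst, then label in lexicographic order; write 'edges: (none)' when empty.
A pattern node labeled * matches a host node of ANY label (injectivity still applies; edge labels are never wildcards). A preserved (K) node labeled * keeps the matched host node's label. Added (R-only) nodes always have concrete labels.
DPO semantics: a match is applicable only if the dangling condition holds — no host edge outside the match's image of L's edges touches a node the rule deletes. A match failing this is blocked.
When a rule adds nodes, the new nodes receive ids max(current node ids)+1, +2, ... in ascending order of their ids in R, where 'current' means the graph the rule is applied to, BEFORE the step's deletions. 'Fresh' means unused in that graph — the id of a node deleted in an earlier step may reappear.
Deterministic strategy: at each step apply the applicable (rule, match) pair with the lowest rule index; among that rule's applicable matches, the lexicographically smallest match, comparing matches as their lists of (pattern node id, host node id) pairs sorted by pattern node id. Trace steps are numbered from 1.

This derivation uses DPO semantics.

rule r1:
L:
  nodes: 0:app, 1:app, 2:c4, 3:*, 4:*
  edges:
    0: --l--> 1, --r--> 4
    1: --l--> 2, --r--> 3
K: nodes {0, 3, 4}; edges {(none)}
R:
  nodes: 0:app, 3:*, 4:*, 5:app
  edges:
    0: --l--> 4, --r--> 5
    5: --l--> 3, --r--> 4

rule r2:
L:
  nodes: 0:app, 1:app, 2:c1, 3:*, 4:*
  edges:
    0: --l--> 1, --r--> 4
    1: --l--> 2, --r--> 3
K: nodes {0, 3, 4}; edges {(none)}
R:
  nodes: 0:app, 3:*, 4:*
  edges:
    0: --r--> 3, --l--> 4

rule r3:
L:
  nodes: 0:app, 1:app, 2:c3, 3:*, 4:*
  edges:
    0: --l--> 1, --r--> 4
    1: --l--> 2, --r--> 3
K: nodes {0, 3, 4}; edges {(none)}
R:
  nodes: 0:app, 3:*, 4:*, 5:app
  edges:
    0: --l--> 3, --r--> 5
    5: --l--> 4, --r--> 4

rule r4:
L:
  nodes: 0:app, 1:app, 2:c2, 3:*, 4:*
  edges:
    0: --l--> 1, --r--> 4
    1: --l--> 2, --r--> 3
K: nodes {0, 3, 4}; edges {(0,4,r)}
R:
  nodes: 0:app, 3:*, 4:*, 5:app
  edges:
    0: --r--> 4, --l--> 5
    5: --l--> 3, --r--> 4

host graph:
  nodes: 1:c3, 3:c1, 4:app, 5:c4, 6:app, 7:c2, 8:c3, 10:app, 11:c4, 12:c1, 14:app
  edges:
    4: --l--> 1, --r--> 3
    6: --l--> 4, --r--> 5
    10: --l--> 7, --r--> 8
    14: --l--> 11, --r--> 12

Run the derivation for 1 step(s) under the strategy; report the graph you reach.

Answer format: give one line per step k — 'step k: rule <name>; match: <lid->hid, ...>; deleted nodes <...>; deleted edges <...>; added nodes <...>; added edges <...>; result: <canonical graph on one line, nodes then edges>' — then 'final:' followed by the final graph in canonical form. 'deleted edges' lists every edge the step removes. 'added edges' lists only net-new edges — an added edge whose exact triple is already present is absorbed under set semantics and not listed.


step 1: rule r3; match: 0->6, 1->4, 2->1, 3->3, 4->5; deleted nodes 1, 4; deleted edges (4,1,l); (4,3,r); (6,4,l); (6,5,r); added nodes 15; added edges (6,3,l); (6,15,r); (15,5,l); (15,5,r); result: nodes: 3:c1, 5:c4, 6:app, 7:c2, 8:c3, 10:app, 11:c4, 12:c1, 14:app, 15:app edges: (6,3,l); (6,15,r); (10,7,l); (10,8,r); (14,11,l); (14,12,r); (15,5,l); (15,5,r)
final:
nodes: 3:c1, 5:c4, 6:app, 7:c2, 8:c3, 10:app, 11:c4, 12:c1, 14:app, 15:app
edges: (6,3,l); (6,15,r); (10,7,l); (10,8,r); (14,11,l); (14,12,r); (15,5,l); (15,5,r)


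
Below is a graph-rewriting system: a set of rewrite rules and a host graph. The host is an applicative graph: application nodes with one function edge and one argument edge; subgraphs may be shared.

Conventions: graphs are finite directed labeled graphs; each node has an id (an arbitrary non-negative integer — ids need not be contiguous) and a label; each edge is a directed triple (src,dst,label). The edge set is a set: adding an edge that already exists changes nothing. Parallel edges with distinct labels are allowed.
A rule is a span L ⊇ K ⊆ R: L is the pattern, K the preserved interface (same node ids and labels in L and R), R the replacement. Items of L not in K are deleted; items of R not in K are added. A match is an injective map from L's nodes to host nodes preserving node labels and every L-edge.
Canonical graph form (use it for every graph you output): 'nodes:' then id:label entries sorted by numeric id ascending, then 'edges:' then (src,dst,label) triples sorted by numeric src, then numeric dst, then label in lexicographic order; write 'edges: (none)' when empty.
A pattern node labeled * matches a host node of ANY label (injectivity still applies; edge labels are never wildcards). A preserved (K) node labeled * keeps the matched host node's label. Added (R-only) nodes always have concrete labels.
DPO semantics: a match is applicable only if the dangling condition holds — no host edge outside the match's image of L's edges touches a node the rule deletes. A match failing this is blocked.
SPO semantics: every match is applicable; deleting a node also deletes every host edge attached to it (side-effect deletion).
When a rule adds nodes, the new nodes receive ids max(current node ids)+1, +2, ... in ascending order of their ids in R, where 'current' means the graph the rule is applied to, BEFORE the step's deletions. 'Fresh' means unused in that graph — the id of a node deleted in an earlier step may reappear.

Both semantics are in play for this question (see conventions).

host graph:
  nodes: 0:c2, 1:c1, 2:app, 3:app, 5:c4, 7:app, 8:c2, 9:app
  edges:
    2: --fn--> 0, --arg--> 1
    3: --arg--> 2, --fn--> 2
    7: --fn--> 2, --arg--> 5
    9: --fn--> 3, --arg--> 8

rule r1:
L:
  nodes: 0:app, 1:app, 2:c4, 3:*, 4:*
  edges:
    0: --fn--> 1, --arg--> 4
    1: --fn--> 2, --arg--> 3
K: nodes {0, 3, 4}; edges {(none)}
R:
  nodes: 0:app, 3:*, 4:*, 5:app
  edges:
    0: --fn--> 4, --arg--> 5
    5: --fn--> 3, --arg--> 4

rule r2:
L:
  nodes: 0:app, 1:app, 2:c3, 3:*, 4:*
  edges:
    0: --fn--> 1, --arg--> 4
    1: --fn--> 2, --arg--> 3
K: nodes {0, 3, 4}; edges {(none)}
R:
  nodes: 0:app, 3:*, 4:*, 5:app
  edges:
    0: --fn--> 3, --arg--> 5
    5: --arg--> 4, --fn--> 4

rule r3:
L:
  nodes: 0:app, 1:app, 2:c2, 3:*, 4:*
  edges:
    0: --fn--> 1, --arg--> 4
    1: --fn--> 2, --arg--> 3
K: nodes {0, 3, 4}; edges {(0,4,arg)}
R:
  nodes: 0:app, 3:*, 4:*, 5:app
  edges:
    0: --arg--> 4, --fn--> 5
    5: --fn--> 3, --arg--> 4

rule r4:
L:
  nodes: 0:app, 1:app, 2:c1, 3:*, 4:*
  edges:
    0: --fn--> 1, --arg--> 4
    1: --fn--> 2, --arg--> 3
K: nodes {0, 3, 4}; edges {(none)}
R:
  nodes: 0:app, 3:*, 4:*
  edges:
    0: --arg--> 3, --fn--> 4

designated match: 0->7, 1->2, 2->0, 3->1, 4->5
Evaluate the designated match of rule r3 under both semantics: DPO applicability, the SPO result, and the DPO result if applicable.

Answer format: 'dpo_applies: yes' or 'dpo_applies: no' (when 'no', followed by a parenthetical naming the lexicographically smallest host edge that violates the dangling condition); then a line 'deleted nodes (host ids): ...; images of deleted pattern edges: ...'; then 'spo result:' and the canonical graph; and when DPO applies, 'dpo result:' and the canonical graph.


dpo_applies: no
(the rule deletes node 2, which keeps host edge (3,2,arg) outside the match image — the dangling condition fails, DPO blocks; SPO proceeds and side-deletes such edges)
deleted nodes (host ids): 0, 2; images of deleted pattern edges: (2,0,fn); (2,1,arg); (7,2,fn)
spo result:
nodes: 1:c1, 3:app, 5:c4, 7:app, 8:c2, 9:app, 10:app
edges: (7,5,arg); (7,10,fn); (9,3,fn); (9,8,arg); (10,1,fn); (10,5,arg)


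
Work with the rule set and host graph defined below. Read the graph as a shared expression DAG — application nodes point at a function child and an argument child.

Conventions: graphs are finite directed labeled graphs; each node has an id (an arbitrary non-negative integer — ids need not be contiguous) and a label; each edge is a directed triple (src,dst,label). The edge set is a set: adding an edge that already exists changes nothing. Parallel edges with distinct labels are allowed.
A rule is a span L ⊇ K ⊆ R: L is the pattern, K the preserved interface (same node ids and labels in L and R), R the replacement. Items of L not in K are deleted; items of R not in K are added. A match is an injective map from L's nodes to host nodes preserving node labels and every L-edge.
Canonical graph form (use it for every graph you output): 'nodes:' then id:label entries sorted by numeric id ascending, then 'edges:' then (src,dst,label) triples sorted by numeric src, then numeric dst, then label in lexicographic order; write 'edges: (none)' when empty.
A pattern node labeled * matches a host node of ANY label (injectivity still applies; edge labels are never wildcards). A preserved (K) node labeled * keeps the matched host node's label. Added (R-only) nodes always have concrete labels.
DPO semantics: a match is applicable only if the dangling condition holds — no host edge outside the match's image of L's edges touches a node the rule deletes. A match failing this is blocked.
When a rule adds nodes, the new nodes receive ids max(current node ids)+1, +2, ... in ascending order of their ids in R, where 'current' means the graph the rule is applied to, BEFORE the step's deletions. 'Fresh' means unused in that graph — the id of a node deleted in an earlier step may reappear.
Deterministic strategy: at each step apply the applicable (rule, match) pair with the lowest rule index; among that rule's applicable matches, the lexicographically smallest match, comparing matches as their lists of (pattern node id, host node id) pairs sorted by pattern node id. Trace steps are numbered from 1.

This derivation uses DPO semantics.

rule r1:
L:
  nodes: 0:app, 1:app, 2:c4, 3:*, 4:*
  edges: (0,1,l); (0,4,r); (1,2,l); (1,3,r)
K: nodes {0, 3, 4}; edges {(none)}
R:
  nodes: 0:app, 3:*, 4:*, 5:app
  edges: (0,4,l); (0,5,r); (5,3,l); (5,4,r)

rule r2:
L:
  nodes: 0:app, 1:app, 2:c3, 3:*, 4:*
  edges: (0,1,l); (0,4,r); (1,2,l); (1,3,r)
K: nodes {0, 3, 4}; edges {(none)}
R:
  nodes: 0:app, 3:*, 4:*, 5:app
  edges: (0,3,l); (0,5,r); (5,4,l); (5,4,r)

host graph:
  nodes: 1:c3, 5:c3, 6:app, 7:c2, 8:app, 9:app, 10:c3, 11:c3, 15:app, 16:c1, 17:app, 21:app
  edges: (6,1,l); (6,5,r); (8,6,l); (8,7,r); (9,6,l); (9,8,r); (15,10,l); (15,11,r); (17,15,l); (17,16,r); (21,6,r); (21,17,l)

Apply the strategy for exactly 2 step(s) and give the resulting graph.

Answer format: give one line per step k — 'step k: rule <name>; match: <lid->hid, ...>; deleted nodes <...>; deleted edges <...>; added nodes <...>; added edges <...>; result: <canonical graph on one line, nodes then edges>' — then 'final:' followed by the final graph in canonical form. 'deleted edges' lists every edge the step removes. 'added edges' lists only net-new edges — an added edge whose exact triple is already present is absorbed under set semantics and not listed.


step 1: rule r2; match: 0->17, 1->15, 2->10, 3->11, 4->16; deleted nodes 10, 15; deleted edges (15,10,l); (15,11,r); (17,15,l); (17,16,r); added nodes 22; added edges (17,11,l); (17,22,r); (22,16,l); (22,16,r); result: nodes: 1:c3, 5:c3, 6:app, 7:c2, 8:app, 9:app, 11:c3, 16:c1, 17:app, 21:app, 22:app edges: (6,1,l); (6,5,r); (8,6,l); (8,7,r); (9,6,l); (9,8,r); (17,11,l); (17,22,r); (21,6,r); (21,17,l); (22,16,l); (22,16,r)
step 2: rule r2; match: 0->21, 1->17, 2->11, 3->22, 4->6; deleted nodes 11, 17; deleted edges (17,11,l); (17,22,r); (21,6,r); (21,17,l); added nodes 23; added edges (21,22,l); (21,23,r); (23,6,l); (23,6,r); result: nodes: 1:c3, 5:c3, 6:app, 7:c2, 8:app, 9:app, 16:c1, 21:app, 22:app, 23:app edges: (6,1,l); (6,5,r); (8,6,l); (8,7,r); (9,6,l); (9,8,r); (21,22,l); (21,23,r); (22,16,l); (22,16,r); (23,6,l); (23,6,r)
final:
nodes: 1:c3, 5:c3, 6:app, 7:c2, 8:app, 9:app, 16:c1, 21:app, 22:app, 23:app
edges: (6,1,l); (6,5,r); (8,6,l); (8,7,r); (9,6,l); (9,8,r); (21,22,l); (21,23,r); (22,16,l); (22,16,r); (23,6,l); (23,6,r)


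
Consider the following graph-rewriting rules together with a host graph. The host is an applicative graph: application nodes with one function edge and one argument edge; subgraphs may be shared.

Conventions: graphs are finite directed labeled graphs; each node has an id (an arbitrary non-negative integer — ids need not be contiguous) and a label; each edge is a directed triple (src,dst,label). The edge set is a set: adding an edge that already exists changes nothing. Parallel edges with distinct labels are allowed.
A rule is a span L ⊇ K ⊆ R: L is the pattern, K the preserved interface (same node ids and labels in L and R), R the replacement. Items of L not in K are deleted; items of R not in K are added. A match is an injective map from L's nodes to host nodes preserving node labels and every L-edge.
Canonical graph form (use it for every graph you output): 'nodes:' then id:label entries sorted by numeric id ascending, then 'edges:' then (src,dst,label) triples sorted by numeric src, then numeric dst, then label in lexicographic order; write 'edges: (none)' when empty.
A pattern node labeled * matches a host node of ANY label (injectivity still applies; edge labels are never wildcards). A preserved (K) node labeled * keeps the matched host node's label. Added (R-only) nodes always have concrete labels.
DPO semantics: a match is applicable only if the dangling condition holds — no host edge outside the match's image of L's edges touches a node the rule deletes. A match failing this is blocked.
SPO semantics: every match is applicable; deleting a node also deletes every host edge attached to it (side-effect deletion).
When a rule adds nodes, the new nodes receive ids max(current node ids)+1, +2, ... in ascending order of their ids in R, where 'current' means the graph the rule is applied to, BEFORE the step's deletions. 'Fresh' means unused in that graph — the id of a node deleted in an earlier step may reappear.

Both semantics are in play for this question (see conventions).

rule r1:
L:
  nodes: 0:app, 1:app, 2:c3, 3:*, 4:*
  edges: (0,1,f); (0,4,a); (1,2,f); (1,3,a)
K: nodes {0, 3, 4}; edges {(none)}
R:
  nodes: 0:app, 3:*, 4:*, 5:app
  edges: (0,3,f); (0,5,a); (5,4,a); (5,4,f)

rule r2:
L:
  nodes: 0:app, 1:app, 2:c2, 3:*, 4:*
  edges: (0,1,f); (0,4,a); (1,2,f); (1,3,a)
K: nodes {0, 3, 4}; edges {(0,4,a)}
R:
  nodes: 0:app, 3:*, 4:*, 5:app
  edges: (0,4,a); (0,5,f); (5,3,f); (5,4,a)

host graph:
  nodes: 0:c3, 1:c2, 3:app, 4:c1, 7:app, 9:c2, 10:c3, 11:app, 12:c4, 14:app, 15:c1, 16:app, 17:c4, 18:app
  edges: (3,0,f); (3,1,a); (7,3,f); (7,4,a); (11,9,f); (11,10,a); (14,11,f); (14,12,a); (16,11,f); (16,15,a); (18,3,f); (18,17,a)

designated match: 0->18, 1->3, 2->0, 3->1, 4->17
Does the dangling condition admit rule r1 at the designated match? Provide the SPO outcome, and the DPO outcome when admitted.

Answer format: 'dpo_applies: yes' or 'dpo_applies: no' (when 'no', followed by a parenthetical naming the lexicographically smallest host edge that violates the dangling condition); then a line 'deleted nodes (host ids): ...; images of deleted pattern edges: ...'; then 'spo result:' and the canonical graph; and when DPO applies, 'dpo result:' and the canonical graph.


dpo_applies: no
(the rule deletes node 3, which keeps host edge (7,3,f) outside the match image — the dangling condition fails, DPO blocks; SPO proceeds and side-deletes such edges)
deleted nodes (host ids): 0, 3; images of deleted pattern edges: (3,0,f); (3,1,a); (18,3,f); (18,17,a)
spo result:
nodes: 1:c2, 4:c1, 7:app, 9:c2, 10:c3, 11:app, 12:c4, 14:app, 15:c1, 16:app, 17:c4, 18:app, 19:app
edges: (7,4,a); (11,9,f); (11,10,a); (14,11,f); (14,12,a); (16,11,f); (16,15,a); (18,1,f); (18,19,a); (19,17,a); (19,17,f)


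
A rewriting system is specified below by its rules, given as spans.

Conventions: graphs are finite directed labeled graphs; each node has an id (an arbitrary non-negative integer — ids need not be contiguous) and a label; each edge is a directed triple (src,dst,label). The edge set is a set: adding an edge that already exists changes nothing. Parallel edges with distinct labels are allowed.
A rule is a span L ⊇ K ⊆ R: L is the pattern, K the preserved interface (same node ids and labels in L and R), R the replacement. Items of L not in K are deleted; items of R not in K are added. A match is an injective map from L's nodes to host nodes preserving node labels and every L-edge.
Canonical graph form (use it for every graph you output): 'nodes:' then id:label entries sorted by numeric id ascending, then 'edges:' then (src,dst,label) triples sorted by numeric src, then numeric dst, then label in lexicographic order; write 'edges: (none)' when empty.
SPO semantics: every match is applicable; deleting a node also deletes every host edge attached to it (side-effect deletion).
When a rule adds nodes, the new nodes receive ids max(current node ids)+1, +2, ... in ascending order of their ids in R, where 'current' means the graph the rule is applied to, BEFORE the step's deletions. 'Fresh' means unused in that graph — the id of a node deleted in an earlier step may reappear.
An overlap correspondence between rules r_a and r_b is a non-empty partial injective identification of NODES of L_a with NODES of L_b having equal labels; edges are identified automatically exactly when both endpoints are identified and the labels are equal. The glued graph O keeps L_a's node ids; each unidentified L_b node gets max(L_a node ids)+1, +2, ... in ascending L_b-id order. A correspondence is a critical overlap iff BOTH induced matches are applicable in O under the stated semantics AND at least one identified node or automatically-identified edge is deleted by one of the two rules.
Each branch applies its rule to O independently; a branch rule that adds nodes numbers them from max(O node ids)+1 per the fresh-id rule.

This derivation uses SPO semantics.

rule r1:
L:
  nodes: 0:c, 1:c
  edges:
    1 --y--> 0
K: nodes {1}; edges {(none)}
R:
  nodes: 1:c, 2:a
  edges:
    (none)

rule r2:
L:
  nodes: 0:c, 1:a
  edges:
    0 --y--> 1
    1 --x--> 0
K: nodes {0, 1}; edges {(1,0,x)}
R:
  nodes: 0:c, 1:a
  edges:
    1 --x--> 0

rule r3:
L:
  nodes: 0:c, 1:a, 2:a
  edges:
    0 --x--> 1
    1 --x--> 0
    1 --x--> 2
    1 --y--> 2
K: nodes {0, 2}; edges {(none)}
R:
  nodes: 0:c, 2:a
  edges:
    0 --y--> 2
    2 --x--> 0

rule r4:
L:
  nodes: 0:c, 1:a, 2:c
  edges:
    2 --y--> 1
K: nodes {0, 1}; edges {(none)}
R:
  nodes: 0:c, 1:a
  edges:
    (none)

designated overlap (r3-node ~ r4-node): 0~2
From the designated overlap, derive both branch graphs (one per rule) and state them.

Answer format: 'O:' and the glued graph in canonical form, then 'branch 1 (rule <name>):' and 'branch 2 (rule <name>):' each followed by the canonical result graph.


O:
nodes: 0:c, 1:a, 2:a, 3:c, 4:a
edges: (0,1,x); (0,4,y); (1,0,x); (1,2,x); (1,2,y)
branch 1 (rule r3):
nodes: 0:c, 2:a, 3:c, 4:a
edges: (0,2,y); (0,4,y); (2,0,x)
branch 2 (rule r4):
nodes: 1:a, 2:a, 3:c, 4:a
edges: (1,2,x); (1,2,y)


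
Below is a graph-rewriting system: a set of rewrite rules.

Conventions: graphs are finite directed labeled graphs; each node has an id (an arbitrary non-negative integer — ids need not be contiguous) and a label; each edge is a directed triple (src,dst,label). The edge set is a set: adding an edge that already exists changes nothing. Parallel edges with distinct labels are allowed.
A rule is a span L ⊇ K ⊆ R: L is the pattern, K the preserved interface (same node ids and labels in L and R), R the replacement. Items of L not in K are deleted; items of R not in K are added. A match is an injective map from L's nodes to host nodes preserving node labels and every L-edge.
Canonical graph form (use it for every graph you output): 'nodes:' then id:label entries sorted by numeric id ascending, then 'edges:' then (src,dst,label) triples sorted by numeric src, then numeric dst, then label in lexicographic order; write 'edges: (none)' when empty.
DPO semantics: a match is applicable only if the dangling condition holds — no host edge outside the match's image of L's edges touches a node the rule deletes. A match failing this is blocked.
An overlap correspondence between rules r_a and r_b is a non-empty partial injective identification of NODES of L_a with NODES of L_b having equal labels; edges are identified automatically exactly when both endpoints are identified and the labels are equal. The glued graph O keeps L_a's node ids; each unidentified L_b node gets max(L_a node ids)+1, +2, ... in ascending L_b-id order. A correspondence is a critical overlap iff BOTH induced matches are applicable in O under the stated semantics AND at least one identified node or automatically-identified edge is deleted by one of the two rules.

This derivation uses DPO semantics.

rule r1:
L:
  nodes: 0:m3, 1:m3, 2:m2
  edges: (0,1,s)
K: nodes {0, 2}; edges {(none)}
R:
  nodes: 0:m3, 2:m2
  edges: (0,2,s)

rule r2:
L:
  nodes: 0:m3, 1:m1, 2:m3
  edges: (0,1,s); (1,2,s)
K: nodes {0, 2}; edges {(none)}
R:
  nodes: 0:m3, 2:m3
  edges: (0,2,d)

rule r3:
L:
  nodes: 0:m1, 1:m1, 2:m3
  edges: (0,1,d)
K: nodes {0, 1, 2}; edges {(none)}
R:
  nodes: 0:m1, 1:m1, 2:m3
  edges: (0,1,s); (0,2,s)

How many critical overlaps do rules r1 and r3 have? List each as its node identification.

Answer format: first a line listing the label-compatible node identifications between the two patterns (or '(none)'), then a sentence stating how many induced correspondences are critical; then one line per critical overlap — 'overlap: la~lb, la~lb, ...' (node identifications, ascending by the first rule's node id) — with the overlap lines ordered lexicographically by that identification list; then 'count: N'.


label-compatible node identifications between L(r1) and L(r3): 0~2, 1~2
1 of the induced correspondences is a critical overlap of r1 and r3.
overlap: 1~2
count: 1


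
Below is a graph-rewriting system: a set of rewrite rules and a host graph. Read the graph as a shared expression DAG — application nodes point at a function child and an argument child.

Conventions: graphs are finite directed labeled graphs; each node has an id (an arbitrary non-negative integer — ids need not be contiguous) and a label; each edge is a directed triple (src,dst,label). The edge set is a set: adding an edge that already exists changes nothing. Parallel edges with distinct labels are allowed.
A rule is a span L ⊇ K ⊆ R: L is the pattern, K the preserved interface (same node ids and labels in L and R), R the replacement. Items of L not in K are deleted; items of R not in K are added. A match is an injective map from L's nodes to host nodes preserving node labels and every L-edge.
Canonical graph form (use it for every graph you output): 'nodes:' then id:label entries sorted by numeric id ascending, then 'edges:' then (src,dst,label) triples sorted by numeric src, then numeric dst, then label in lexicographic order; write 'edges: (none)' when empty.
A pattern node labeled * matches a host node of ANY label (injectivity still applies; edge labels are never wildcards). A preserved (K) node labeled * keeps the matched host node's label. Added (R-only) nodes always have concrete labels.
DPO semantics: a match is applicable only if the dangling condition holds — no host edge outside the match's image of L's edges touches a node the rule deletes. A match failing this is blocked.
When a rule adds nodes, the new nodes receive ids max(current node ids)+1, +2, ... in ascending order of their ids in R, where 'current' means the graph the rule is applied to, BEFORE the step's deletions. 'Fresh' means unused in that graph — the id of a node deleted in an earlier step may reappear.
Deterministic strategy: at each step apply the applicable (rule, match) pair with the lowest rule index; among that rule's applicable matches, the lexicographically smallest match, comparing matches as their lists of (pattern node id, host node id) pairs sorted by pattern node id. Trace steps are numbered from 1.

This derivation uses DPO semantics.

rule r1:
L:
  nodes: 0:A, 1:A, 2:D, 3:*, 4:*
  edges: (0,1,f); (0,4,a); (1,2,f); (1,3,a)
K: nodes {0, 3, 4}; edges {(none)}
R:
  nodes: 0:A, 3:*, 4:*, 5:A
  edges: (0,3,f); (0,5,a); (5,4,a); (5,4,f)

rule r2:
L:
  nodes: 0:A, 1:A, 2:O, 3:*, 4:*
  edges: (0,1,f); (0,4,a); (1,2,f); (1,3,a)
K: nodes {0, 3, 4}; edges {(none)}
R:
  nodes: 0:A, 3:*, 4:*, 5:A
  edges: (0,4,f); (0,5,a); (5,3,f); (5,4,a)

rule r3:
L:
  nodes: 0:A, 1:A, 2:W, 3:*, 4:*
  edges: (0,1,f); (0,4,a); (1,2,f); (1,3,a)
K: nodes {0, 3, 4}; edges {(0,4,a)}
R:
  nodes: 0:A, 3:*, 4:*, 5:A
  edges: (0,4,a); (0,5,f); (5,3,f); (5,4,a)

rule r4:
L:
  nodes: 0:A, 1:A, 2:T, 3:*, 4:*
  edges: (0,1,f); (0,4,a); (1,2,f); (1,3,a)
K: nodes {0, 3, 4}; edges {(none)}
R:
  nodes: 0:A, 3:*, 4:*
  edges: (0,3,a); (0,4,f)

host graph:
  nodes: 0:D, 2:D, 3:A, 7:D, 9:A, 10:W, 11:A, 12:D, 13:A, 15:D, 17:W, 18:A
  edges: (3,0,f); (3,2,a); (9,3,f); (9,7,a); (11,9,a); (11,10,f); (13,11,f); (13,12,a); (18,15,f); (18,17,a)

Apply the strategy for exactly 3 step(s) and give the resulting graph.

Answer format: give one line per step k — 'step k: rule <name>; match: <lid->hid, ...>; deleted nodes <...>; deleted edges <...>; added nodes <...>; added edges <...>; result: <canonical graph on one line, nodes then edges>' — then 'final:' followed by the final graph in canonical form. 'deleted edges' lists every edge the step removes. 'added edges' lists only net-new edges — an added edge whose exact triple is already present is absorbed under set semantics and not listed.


step 1: rule r1; match: 0->9, 1->3, 2->0, 3->2, 4->7; deleted nodes 0, 3; deleted edges (3,0,f); (3,2,a); (9,3,f); (9,7,a); added nodes 19; added edges (9,2,f); (9,19,a); (19,7,a); (19,7,f); result: nodes: 2:D, 7:D, 9:A, 10:W, 11:A, 12:D, 13:A, 15:D, 17:W, 18:A, 19:A edges: (9,2,f); (9,19,a); (11,9,a); (11,10,f); (13,11,f); (13,12,a); (18,15,f); (18,17,a); (19,7,a); (19,7,f)
step 2: rule r3; match: 0->13, 1->11, 2->10, 3->9, 4->12; deleted nodes 10, 11; deleted edges (11,9,a); (11,10,f); (13,11,f); added nodes 20; added edges (13,20,f); (20,9,f); (20,12,a); result: nodes: 2:D, 7:D, 9:A, 12:D, 13:A, 15:D, 17:W, 18:A, 19:A, 20:A edges: (9,2,f); (9,19,a); (13,12,a); (13,20,f); (18,15,f); (18,17,a); (19,7,a); (19,7,f); (20,9,f); (20,12,a)
step 3: rule r1; match: 0->20, 1->9, 2->2, 3->19, 4->12; deleted nodes 2, 9; deleted edges (9,2,f); (9,19,a); (20,9,f); (20,12,a); added nodes 21; added edges (20,19,f); (20,21,a); (21,12,a); (21,12,f); result: nodes: 7:D, 12:D, 13:A, 15:D, 17:W, 18:A, 19:A, 20:A, 21:A edges: (13,12,a); (13,20,f); (18,15,f); (18,17,a); (19,7,a); (19,7,f); (20,19,f); (20,21,a); (21,12,a); (21,12,f)
final:
nodes: 7:D, 12:D, 13:A, 15:D, 17:W, 18:A, 19:A, 20:A, 21:A
edges: (13,12,a); (13,20,f); (18,15,f); (18,17,a); (19,7,a); (19,7,f); (20,19,f); (20,21,a); (21,12,a); (21,12,f)


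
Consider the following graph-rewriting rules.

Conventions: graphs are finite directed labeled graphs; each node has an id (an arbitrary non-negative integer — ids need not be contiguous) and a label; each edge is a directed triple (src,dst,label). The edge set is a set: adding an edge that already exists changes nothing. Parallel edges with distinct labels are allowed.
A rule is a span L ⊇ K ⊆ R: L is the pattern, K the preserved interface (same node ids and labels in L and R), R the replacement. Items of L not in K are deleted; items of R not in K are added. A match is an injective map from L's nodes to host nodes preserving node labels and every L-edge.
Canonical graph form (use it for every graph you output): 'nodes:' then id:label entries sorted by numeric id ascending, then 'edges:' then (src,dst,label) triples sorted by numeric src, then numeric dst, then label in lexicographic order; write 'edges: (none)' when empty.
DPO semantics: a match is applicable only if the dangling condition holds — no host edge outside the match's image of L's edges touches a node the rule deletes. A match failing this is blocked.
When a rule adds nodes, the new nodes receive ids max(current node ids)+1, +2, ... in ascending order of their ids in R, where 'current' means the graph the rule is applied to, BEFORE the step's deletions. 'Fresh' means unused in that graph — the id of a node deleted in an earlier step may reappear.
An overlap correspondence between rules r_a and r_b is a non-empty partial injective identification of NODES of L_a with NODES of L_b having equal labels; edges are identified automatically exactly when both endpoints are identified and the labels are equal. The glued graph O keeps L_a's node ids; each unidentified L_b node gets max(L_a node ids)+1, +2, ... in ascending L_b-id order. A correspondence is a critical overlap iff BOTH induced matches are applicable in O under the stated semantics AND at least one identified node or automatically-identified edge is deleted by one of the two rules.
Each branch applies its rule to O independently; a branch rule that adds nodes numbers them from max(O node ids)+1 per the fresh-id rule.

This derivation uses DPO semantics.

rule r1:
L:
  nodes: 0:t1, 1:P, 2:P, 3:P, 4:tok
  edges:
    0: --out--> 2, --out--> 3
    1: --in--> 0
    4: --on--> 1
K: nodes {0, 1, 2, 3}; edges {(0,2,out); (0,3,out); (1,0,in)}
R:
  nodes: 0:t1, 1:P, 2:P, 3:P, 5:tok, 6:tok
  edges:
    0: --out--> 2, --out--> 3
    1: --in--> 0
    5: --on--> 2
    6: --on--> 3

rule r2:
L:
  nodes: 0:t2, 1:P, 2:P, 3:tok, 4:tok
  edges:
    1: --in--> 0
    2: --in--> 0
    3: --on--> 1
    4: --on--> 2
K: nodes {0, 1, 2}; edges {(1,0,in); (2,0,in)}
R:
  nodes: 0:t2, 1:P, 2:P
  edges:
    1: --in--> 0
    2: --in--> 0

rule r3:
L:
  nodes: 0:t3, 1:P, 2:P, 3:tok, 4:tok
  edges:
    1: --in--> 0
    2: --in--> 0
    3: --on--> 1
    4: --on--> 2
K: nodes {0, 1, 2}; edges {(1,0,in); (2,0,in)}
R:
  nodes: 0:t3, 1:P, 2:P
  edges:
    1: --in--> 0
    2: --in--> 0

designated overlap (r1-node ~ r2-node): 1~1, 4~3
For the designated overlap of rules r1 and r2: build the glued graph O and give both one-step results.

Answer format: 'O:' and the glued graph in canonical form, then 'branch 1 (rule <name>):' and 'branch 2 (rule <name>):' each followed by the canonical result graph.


O:
nodes: 0:t1, 1:P, 2:P, 3:P, 4:tok, 5:t2, 6:P, 7:tok
edges: (0,2,out); (0,3,out); (1,0,in); (1,5,in); (4,1,on); (6,5,in); (7,6,on)
branch 1 (rule r1):
nodes: 0:t1, 1:P, 2:P, 3:P, 5:t2, 6:P, 7:tok, 8:tok, 9:tok
edges: (0,2,out); (0,3,out); (1,0,in); (1,5,in); (6,5,in); (7,6,on); (8,2,on); (9,3,on)
branch 2 (rule r2):
nodes: 0:t1, 1:P, 2:P, 3:P, 5:t2, 6:P
edges: (0,2,out); (0,3,out); (1,0,in); (1,5,in); (6,5,in)


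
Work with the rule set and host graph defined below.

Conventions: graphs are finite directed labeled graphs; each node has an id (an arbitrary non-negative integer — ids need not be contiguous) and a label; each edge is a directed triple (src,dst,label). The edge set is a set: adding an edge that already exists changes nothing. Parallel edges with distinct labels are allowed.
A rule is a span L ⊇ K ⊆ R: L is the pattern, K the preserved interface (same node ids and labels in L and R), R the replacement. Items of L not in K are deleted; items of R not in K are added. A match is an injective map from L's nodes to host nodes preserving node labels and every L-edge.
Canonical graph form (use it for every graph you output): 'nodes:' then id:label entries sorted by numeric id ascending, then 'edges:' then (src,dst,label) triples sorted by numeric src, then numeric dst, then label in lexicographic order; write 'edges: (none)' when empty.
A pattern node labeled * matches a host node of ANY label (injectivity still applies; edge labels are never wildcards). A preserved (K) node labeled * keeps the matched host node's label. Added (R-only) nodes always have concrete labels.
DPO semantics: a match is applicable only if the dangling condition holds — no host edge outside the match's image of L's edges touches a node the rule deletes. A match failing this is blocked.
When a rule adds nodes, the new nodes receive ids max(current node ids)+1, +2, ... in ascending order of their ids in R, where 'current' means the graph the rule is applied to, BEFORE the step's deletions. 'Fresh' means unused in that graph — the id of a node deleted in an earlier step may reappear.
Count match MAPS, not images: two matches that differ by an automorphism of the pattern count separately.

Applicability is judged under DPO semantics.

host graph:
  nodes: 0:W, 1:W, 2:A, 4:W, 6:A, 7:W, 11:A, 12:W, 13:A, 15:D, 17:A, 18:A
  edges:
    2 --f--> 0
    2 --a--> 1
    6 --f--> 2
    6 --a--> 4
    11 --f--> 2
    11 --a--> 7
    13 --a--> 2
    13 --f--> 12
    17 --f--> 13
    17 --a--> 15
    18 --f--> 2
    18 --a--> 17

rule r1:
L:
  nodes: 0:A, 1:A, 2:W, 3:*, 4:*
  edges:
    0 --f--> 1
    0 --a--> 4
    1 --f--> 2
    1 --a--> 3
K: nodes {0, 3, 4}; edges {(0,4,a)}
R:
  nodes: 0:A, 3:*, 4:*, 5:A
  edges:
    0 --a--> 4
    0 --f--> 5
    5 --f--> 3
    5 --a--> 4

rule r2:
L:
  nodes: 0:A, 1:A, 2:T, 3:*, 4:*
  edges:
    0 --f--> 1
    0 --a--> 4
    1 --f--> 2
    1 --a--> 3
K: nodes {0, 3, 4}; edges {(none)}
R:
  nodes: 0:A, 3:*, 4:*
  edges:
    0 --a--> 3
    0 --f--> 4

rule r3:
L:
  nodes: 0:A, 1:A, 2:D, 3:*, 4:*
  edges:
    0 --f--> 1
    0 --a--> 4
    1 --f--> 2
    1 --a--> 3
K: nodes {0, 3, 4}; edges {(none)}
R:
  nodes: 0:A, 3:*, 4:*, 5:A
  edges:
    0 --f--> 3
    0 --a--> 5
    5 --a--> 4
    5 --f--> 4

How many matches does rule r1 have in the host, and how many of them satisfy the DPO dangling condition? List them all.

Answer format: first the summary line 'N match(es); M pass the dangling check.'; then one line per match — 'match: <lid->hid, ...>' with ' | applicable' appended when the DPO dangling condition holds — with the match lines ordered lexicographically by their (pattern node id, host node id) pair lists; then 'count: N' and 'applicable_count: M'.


4 match(es); 1 pass the dangling check.
match: 0->6, 1->2, 2->0, 3->1, 4->4
match: 0->11, 1->2, 2->0, 3->1, 4->7
match: 0->17, 1->13, 2->12, 3->2, 4->15 | applicable
match: 0->18, 1->2, 2->0, 3->1, 4->17
count: 4
applicable_count: 1


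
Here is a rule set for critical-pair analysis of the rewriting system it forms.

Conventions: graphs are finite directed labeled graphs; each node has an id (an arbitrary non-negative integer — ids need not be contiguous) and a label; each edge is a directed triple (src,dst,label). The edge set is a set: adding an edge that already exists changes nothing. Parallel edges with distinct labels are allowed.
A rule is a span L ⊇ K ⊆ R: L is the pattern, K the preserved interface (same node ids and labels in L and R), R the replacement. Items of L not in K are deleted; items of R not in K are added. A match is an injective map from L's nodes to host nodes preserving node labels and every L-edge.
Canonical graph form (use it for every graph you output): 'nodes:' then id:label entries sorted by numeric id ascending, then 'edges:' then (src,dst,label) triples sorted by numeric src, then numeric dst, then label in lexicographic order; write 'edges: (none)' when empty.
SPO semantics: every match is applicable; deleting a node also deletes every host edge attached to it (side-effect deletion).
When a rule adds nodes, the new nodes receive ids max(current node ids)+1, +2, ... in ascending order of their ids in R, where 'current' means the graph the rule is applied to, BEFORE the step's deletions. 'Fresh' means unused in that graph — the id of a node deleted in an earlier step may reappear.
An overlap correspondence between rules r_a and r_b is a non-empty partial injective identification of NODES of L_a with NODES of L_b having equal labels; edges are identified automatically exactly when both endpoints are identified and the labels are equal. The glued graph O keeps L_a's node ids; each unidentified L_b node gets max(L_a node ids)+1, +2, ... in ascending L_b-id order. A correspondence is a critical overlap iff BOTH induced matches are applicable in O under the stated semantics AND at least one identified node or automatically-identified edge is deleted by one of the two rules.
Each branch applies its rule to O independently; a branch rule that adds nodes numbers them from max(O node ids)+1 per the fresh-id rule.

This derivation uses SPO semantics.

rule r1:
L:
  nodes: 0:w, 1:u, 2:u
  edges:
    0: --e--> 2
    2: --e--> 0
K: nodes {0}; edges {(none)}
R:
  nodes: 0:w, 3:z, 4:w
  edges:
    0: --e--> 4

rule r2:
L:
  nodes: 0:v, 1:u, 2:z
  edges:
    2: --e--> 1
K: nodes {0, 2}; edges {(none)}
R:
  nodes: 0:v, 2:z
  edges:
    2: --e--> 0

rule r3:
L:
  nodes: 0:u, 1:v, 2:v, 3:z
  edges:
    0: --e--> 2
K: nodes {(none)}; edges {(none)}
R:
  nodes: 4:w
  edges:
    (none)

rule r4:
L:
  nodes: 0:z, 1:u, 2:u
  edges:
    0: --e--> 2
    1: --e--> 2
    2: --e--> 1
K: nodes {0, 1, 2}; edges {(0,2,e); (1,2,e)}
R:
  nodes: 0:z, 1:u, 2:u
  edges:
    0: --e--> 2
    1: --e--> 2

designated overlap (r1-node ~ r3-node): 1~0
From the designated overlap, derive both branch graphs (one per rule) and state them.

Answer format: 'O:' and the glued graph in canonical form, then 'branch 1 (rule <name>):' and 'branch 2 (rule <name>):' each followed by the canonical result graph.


O:
nodes: 0:w, 1:u, 2:u, 3:v, 4:v, 5:z
edges: (0,2,e); (1,4,e); (2,0,e)
branch 1 (rule r1):
nodes: 0:w, 3:v, 4:v, 5:z, 6:z, 7:w
edges: (0,7,e)
branch 2 (rule r3):
nodes: 0:w, 2:u, 6:w
edges: (0,2,e); (2,0,e)
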